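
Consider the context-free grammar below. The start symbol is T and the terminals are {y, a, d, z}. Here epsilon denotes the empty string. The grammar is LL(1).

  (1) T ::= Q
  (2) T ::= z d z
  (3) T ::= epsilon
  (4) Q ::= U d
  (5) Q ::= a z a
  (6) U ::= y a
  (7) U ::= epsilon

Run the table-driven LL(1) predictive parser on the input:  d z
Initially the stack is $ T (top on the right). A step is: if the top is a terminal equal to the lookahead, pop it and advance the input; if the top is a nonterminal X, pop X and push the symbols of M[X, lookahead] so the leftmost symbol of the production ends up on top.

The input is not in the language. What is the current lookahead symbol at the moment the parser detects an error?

step 1: stack=$ T  input=d z $  — expand T ::= Q
step 2: stack=$ Q  input=d z $  — expand Q ::= U d
step 3: stack=$ d U  input=d z $  — expand U ::= epsilon
step 4: stack=$ d  input=d z $  — match d
step 5: stack=$  input=z $  — error: stack empty but input remains

z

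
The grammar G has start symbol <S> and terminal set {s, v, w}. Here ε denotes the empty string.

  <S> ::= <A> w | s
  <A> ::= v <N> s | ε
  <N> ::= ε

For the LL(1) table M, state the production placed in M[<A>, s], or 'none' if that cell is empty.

FIRST(<A>): from <A>::=v <N> s we get {v}; from <A>::=ε we get {ε}. So FIRST(<A>) = {ε, v}.
FIRST(<N>): from <N>::=ε we get {ε}. So FIRST(<N>) = {ε}.
FIRST(<S>): from <S>::=<A> w we get {v, w}; from <S>::=s we get {s}. So FIRST(<S>) = {s, v, w}.
FOLLOW(<S>) includes $ since <S> is the start symbol.
FOLLOW(<A>): in <S>::=<A> w, <A> is followed by w with FIRST {w}. Thus FOLLOW(<A>) = {w}.
For <A> ::= v <N> s: FIRST(v <N> s) = {v}, so it goes in M[<A>, t] for t ∈ {v}.
For <A> ::= ε: FIRST(ε) = {ε}, so it goes in M[<A>, t] for t ∈ {}; since ε ∈ FIRST, also for every t ∈ FOLLOW(<A>) = {w}.
None of these place a production in M[<A>, s].

none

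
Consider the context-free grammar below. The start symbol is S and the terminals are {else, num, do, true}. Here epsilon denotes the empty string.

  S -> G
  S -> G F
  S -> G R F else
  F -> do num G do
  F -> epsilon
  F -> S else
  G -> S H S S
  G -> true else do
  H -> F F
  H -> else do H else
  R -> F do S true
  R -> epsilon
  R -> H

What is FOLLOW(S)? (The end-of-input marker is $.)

{$, do, else, true}

FIRST(S): from S->G we get {true}; from S->G F we get {true}; from S->G R F else we get {true}. So FIRST(S) = {true}.
FIRST(F): from F->do num G do we get {do}; from F->epsilon we get {epsilon}; from F->S else we get {true}. So FIRST(F) = {epsilon, do, true}.
FIRST(G): from G->S H S S we get {true}; from G->true else do we get {true}. So FIRST(G) = {true}.
FIRST(H): from H->F F we get {epsilon, do, true}; from H->else do H else we get {else}. So FIRST(H) = {epsilon, do, else, true}.
FIRST(R): from R->F do S true we get {do, true}; from R->epsilon we get {epsilon}; from R->H we get {epsilon, do, else, true}. So FIRST(R) = {epsilon, do, else, true}.
FOLLOW(S) includes $ since S is the start symbol.
FOLLOW(R): in S->G R F else, R is followed by F else with FIRST {do, else, true}. Thus FOLLOW(R) = {do, else, true}.
FOLLOW(H): in G->S H S S, H is followed by S S with FIRST {true}; in H->else do H else, H is followed by else with FIRST {else}; in R->H, the suffix after H is empty, so FOLLOW(H) ⊇ FOLLOW(R) = {do, else, true}. Thus FOLLOW(H) = {do, else, true}.
FOLLOW(S): in F->S else, S is followed by else with FIRST {else}; in G->S H S S (occurrence 1), S is followed by H S S with FIRST {do, else, true}; in G->S H S S (occurrence 2), S is followed by S with FIRST {true}; in G->S H S S (occurrence 3), the suffix after S is empty, so FOLLOW(S) ⊇ FOLLOW(G) = {$, do, else, true}; in R->F do S true, S is followed by true with FIRST {true}. Thus FOLLOW(S) = {$, do, else, true}.
FOLLOW(F): in S->G F, the suffix after F is empty, so FOLLOW(F) ⊇ FOLLOW(S) = {$, do, else, true}; in S->G R F else, F is followed by else with FIRST {else}; in H->F F (occurrence 1), F is followed by F with FIRST {epsilon, do, true}; in H->F F (occurrence 1), the suffix after F is nullable, so FOLLOW(F) ⊇ FOLLOW(H) = {do, else, true}; in H->F F (occurrence 2), the suffix after F is empty, so FOLLOW(F) ⊇ FOLLOW(H) = {do, else, true}; in R->F do S true, F is followed by do S true with FIRST {do}. Thus FOLLOW(F) = {$, do, else, true}.
FOLLOW(G): in S->G, the suffix after G is empty, so FOLLOW(G) ⊇ FOLLOW(S) = {$, do, else, true}; in S->G F, G is followed by F with FIRST {epsilon, do, true}; in S->G F, the suffix after G is nullable, so FOLLOW(G) ⊇ FOLLOW(S) = {$, do, else, true}; in S->G R F else, G is followed by R F else with FIRST {do, else, true}; in F->do num G do, G is followed by do with FIRST {do}. Thus FOLLOW(G) = {$, do, else, true}.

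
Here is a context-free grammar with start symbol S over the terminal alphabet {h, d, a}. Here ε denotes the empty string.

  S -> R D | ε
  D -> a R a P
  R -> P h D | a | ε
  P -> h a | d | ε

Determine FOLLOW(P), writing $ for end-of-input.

{$, a, h}

FIRST(D) = {a}
FIRST(P) = {ε, d, h}
FIRST(R) = {ε, a, d, h}  (via P h D)
FIRST(S) = {ε, a, d, h}  (via R D)
FOLLOW(S) includes $ since S is the start symbol.
FOLLOW(S): S appears on no right-hand side. Thus FOLLOW(S) = {$}.
FOLLOW(R): in S->R D, R is followed by D with FIRST {a}; in D->a R a P, R is followed by a P with FIRST {a}. Thus FOLLOW(R) = {a}.
FOLLOW(D): in S->R D, the suffix after D is empty, so FOLLOW(D) ⊇ FOLLOW(S) = {$}; in R->P h D, the suffix after D is empty, so FOLLOW(D) ⊇ FOLLOW(R) = {a}. Thus FOLLOW(D) = {$, a}.
FOLLOW(P): in D->a R a P, the suffix after P is empty, so FOLLOW(P) ⊇ FOLLOW(D) = {$, a}; in R->P h D, P is followed by h D with FIRST {h}. Thus FOLLOW(P) = {$, a, h}.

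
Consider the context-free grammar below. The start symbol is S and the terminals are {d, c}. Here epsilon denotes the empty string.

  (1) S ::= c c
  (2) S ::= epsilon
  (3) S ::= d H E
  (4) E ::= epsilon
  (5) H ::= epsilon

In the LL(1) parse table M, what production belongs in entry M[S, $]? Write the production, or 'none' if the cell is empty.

FIRST(S): from S::=c c we get {c}; from S::=epsilon we get {epsilon}; from S::=d H E we get {d}. So FIRST(S) = {epsilon, c, d}.
FIRST(E): from E::=epsilon we get {epsilon}. So FIRST(E) = {epsilon}.
FIRST(H): from H::=epsilon we get {epsilon}. So FIRST(H) = {epsilon}.
FOLLOW(S) includes $ since S is the start symbol.
FOLLOW(S): S appears on no right-hand side. Thus FOLLOW(S) = {$}.
For S ::= c c: FIRST(c c) = {c}, so it goes in M[S, t] for t ∈ {c}.
For S ::= epsilon: FIRST(epsilon) = {epsilon}, so it goes in M[S, t] for t ∈ {}; since epsilon ∈ FIRST, also for every t ∈ FOLLOW(S) = {$}.
For S ::= d H E: FIRST(d H E) = {d}, so it goes in M[S, t] for t ∈ {d}.

S ::= epsilon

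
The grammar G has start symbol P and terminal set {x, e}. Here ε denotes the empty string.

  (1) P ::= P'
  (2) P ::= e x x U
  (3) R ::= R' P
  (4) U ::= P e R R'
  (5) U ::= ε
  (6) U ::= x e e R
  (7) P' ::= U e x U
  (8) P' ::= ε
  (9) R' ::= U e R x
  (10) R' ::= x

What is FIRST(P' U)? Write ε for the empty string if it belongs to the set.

FIRST(P): from P::=P' we get {ε, e, x}; from P::=e x x U we get {e}. So FIRST(P) = {ε, e, x}.
FIRST(U): from U::=P e R R' we get {e, x}; from U::=ε we get {ε}; from U::=x e e R we get {x}. So FIRST(U) = {ε, e, x}.
FIRST(P'): from P'::=U e x U we get {e, x}; from P'::=ε we get {ε}. So FIRST(P') = {ε, e, x}.
FIRST(R'): from R'::=U e R x we get {e, x}; from R'::=x we get {x}. So FIRST(R') = {e, x}.
FIRST(R): from R::=R' P we get {e, x}. So FIRST(R) = {e, x}.
FIRST(P' U): take FIRST of each symbol in turn, carrying on past any symbol whose FIRST contains ε; result {ε, e, x}.

{ε, e, x}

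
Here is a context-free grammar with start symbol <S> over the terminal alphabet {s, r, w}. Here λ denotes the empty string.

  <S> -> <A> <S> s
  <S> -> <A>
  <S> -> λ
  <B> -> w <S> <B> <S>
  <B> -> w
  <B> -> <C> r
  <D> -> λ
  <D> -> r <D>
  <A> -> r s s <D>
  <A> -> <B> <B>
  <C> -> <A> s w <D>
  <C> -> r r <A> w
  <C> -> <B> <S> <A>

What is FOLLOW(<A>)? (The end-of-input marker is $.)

FIRST(<D>) = {λ, r}
FIRST(<S>) = {λ, r, w}  (via <A> <S> s, <A>)
FIRST(<B>) = {r, w}  (via <C> r)
FIRST(<A>) = {r, w}  (via <B> <B>)
FIRST(<C>) = {r, w}  (via <A> s w <D>, <B> <S> <A>)
FOLLOW(<S>) includes $ since <S> is the start symbol.
FOLLOW(<C>): in <B>-><C> r, <C> is followed by r with FIRST {r}. Thus FOLLOW(<C>) = {r}.
FOLLOW(<S>): in <S>-><A> <S> s, <S> is followed by s with FIRST {s}; in <B>->w <S> <B> <S> (occurrence 1), <S> is followed by <B> <S> with FIRST {r, w}; in <B>->w <S> <B> <S> (occurrence 2), the suffix after <S> is empty, so FOLLOW(<S>) ⊇ FOLLOW(<B>) = {$, r, s, w}; in <C>-><B> <S> <A>, <S> is followed by <A> with FIRST {r, w}. Thus FOLLOW(<S>) = {$, r, s, w}.
FOLLOW(<A>): in <S>-><A> <S> s, <A> is followed by <S> s with FIRST {r, s, w}; in <S>-><A>, the suffix after <A> is empty, so FOLLOW(<A>) ⊇ FOLLOW(<S>) = {$, r, s, w}; in <C>-><A> s w <D>, <A> is followed by s w <D> with FIRST {s}; in <C>->r r <A> w, <A> is followed by w with FIRST {w}; in <C>-><B> <S> <A>, the suffix after <A> is empty, so FOLLOW(<A>) ⊇ FOLLOW(<C>) = {r}. Thus FOLLOW(<A>) = {$, r, s, w}.
FOLLOW(<B>): in <B>->w <S> <B> <S>, <B> is followed by <S> with FIRST {λ, r, w}; in <B>->w <S> <B> <S>, the suffix after <B> is nullable (adds nothing new); in <A>-><B> <B> (occurrence 1), <B> is followed by <B> with FIRST {r, w}; in <A>-><B> <B> (occurrence 2), the suffix after <B> is empty, so FOLLOW(<B>) ⊇ FOLLOW(<A>) = {$, r, s, w}; in <C>-><B> <S> <A>, <B> is followed by <S> <A> with FIRST {r, w}. Thus FOLLOW(<B>) = {$, r, s, w}.
FOLLOW(<D>): in <D>->r <D>, the suffix after <D> is empty (adds nothing new); in <A>->r s s <D>, the suffix after <D> is empty, so FOLLOW(<D>) ⊇ FOLLOW(<A>) = {$, r, s, w}; in <C>-><A> s w <D>, the suffix after <D> is empty, so FOLLOW(<D>) ⊇ FOLLOW(<C>) = {r}. Thus FOLLOW(<D>) = {$, r, s, w}.

{$, r, s, w}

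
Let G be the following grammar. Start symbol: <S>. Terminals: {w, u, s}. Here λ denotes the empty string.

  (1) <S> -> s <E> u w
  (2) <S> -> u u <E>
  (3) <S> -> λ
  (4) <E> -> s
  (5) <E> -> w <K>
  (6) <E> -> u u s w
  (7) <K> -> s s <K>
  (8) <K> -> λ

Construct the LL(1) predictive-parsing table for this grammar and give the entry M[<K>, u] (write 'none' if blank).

<K> -> λ

FIRST(<S>): from <S>->s <E> u w we get {s}; from <S>->u u <E> we get {u}; from <S>->λ we get {λ}. So FIRST(<S>) = {λ, s, u}.
FIRST(<E>): from <E>->s we get {s}; from <E>->w <K> we get {w}; from <E>->u u s w we get {u}. So FIRST(<E>) = {s, u, w}.
FIRST(<K>): from <K>->s s <K> we get {s}; from <K>->λ we get {λ}. So FIRST(<K>) = {λ, s}.
FOLLOW(<S>) includes $ since <S> is the start symbol.
FOLLOW(<E>): in <S>->s <E> u w, <E> is followed by u w with FIRST {u}; in <S>->u u <E>, the suffix after <E> is empty, so FOLLOW(<E>) ⊇ FOLLOW(<S>) = {$}. Thus FOLLOW(<E>) = {$, u}.
FOLLOW(<K>): in <E>->w <K>, the suffix after <K> is empty, so FOLLOW(<K>) ⊇ FOLLOW(<E>) = {$, u}; in <K>->s s <K>, the suffix after <K> is empty (adds nothing new). Thus FOLLOW(<K>) = {$, u}.
For <K> -> s s <K>: FIRST(s s <K>) = {s}, so it goes in M[<K>, t] for t ∈ {s}.
For <K> -> λ: FIRST(λ) = {λ}, so it goes in M[<K>, t] for t ∈ {}; since λ ∈ FIRST, also for every t ∈ FOLLOW(<K>) = {$, u}.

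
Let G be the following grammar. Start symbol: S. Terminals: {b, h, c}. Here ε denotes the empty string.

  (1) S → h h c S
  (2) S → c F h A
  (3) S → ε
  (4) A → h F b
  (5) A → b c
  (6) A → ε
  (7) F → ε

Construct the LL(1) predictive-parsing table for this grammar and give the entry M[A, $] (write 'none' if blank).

A → ε

FIRST(S): from S→h h c S we get {h}; from S→c F h A we get {c}; from S→ε we get {ε}. So FIRST(S) = {ε, c, h}.
FIRST(A): from A→h F b we get {h}; from A→b c we get {b}; from A→ε we get {ε}. So FIRST(A) = {ε, b, h}.
FIRST(F): from F→ε we get {ε}. So FIRST(F) = {ε}.
FOLLOW(S) includes $ since S is the start symbol.
FOLLOW(S): in S→h h c S, the suffix after S is empty (adds nothing new). Thus FOLLOW(S) = {$}.
FOLLOW(A): in S→c F h A, the suffix after A is empty, so FOLLOW(A) ⊇ FOLLOW(S) = {$}. Thus FOLLOW(A) = {$}.
For A → h F b: FIRST(h F b) = {h}, so it goes in M[A, t] for t ∈ {h}.
For A → b c: FIRST(b c) = {b}, so it goes in M[A, t] for t ∈ {b}.
For A → ε: FIRST(ε) = {ε}, so it goes in M[A, t] for t ∈ {}; since ε ∈ FIRST, also for every t ∈ FOLLOW(A) = {$}.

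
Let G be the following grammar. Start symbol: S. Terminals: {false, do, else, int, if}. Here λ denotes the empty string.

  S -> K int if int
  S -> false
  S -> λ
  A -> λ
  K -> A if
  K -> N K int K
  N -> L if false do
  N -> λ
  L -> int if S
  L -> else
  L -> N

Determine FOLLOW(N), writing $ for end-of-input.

{else, if, int}

FIRST(A): from A->λ we get {λ}. So FIRST(A) = {λ}.
FIRST(S): from S->K int if int we get {else, if, int}; from S->false we get {false}; from S->λ we get {λ}. So FIRST(S) = {λ, else, false, if, int}.
FIRST(K): from K->A if we get {if}; from K->N K int K we get {else, if, int}. So FIRST(K) = {else, if, int}.
FIRST(N): from N->L if false do we get {else, if, int}; from N->λ we get {λ}. So FIRST(N) = {λ, else, if, int}.
FIRST(L): from L->int if S we get {int}; from L->else we get {else}; from L->N we get {λ, else, if, int}. So FIRST(L) = {λ, else, if, int}.
FOLLOW(S) includes $ since S is the start symbol.
FOLLOW(A): in K->A if, A is followed by if with FIRST {if}. Thus FOLLOW(A) = {if}.
FOLLOW(K): in S->K int if int, K is followed by int if int with FIRST {int}; in K->N K int K (occurrence 1), K is followed by int K with FIRST {int}; in K->N K int K (occurrence 2), the suffix after K is empty (adds nothing new). Thus FOLLOW(K) = {int}.
FOLLOW(L): in N->L if false do, L is followed by if false do with FIRST {if}. Thus FOLLOW(L) = {if}.
FOLLOW(S): in L->int if S, the suffix after S is empty, so FOLLOW(S) ⊇ FOLLOW(L) = {if}. Thus FOLLOW(S) = {$, if}.
FOLLOW(N): in K->N K int K, N is followed by K int K with FIRST {else, if, int}; in L->N, the suffix after N is empty, so FOLLOW(N) ⊇ FOLLOW(L) = {if}. Thus FOLLOW(N) = {else, if, int}.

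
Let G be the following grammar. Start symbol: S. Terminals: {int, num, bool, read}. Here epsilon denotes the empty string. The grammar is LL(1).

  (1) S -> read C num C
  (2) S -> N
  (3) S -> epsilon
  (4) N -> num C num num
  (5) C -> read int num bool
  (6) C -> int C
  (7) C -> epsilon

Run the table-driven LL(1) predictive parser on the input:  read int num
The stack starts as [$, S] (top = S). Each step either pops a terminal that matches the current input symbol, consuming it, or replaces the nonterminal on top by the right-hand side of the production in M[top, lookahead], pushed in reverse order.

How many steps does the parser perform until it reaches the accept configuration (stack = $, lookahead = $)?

7

     Stack           Input           Action
  1  $ S             read int num $  expand S -> read C num C
  2  $ C num C read  read int num $  match read
  3  $ C num C       int num $       expand C -> int C
  4  $ C num C int   int num $       match int
  5  $ C num C       num $           expand C -> epsilon
  6  $ C num         num $           match num
  7  $ C             $               expand C -> epsilon
Accept reached after 7 steps.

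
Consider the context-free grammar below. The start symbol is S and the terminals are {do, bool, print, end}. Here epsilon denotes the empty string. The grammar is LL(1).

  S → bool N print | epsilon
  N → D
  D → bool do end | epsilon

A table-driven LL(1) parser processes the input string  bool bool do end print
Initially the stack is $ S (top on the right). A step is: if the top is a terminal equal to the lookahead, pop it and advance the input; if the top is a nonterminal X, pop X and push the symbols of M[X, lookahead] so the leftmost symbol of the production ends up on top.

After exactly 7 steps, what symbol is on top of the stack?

step 1: stack=$ S  input=bool bool do end print $  — expand S → bool N print
step 2: stack=$ print N bool  input=bool bool do end print $  — match bool
step 3: stack=$ print N  input=bool do end print $  — expand N → D
step 4: stack=$ print D  input=bool do end print $  — expand D → bool do end
step 5: stack=$ print end do bool  input=bool do end print $  — match bool
step 6: stack=$ print end do  input=do end print $  — match do
step 7: stack=$ print end  input=end print $  — match end
Stack after step 7: $ print (top = print).

print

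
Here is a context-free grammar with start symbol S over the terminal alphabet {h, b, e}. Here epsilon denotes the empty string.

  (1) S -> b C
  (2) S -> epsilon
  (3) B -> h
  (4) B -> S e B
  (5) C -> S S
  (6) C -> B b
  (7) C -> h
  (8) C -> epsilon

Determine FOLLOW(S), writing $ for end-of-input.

{$, b, e}

FIRST(S) = {epsilon, b}
FIRST(B) = {b, e, h}  (via S e B)
FIRST(C) = {epsilon, b, e, h}  (via S S, B b)
FOLLOW(S) includes $ since S is the start symbol.
FOLLOW(B): in B->S e B, the suffix after B is empty (adds nothing new); in C->B b, B is followed by b with FIRST {b}. Thus FOLLOW(B) = {b}.
FOLLOW(S): in B->S e B, S is followed by e B with FIRST {e}; in C->S S (occurrence 1), S is followed by S with FIRST {epsilon, b}; in C->S S (occurrence 1), the suffix after S is nullable, so FOLLOW(S) ⊇ FOLLOW(C) = {$, b, e}; in C->S S (occurrence 2), the suffix after S is empty, so FOLLOW(S) ⊇ FOLLOW(C) = {$, b, e}. Thus FOLLOW(S) = {$, b, e}.
FOLLOW(C): in S->b C, the suffix after C is empty, so FOLLOW(C) ⊇ FOLLOW(S) = {$, b, e}. Thus FOLLOW(C) = {$, b, e}.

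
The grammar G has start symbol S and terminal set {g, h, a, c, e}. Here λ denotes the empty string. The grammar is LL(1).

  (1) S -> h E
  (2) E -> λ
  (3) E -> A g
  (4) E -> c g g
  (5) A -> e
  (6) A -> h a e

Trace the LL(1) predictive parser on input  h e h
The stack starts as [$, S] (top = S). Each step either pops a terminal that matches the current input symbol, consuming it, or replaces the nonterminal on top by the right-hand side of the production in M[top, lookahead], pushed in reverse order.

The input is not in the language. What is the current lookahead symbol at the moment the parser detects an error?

h

step 1: stack=$ S  input=h e h $  — expand S -> h E
step 2: stack=$ E h  input=h e h $  — match h
step 3: stack=$ E  input=e h $  — expand E -> A g
step 4: stack=$ g A  input=e h $  — expand A -> e
step 5: stack=$ g e  input=e h $  — match e
step 6: stack=$ g  input=h $  — error: top is terminal g but lookahead is h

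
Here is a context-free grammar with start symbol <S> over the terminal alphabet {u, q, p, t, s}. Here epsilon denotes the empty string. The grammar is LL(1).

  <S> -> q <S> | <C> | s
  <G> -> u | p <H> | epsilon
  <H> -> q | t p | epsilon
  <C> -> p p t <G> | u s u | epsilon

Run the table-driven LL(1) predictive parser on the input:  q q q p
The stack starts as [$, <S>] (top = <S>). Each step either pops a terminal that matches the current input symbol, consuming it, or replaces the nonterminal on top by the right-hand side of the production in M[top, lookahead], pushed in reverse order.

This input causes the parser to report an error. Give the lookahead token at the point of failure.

      Stack        Input      Action
   1  $ <S>        q q q p $  expand <S> -> q <S>
   2  $ <S> q      q q q p $  match q
   3  $ <S>        q q p $    expand <S> -> q <S>
   4  $ <S> q      q q p $    match q
   5  $ <S>        q p $      expand <S> -> q <S>
   6  $ <S> q      q p $      match q
   7  $ <S>        p $        expand <S> -> <C>
   8  $ <C>        p $        expand <C> -> p p t <G>
   9  $ <G> t p p  p $        match p
  10  $ <G> t p    $          error: top is terminal p but lookahead is $

$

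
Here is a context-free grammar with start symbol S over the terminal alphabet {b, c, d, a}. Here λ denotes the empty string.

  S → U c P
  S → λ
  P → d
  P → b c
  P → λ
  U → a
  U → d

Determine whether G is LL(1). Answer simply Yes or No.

Yes

FIRST(S) = {λ, a, d}
FIRST(P) = {λ, b, d}
FIRST(U) = {a, d}
FOLLOW(S) = {$}
FOLLOW(P) = {$}
FOLLOW(U) = {c}
Each cell of M receives at most one production.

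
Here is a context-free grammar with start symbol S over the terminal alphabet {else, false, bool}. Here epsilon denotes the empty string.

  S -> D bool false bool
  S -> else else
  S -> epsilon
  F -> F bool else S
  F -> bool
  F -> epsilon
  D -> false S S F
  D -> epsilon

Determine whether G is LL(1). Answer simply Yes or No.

FIRST(S) = {epsilon, bool, else, false}
FIRST(F) = {epsilon, bool}
FIRST(D) = {epsilon, false}
FOLLOW(S) = {$, bool, else, false}
FOLLOW(F) = {bool}
FOLLOW(D) = {bool}
Cell M[F, bool] receives both F -> F bool else S and F -> bool and F -> epsilon — the grammar is not LL(1).

No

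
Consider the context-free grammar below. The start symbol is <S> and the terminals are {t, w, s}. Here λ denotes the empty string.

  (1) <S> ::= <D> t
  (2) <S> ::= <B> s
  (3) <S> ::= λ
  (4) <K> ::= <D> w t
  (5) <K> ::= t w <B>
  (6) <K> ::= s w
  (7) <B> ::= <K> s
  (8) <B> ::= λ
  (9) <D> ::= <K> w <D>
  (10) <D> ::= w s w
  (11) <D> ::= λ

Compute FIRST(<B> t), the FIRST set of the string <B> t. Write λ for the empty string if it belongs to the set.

FIRST(<S>) = {λ, s, t, w}  (via <D> t, <B> s)
FIRST(<K>) = {s, t, w}  (via <D> w t)
FIRST(<B>) = {λ, s, t, w}  (via <K> s)
FIRST(<D>) = {λ, s, t, w}  (via <K> w <D>)
FIRST(<B> t): take FIRST of each symbol in turn, carrying on past any symbol whose FIRST contains λ; result {s, t, w}.

{s, t, w}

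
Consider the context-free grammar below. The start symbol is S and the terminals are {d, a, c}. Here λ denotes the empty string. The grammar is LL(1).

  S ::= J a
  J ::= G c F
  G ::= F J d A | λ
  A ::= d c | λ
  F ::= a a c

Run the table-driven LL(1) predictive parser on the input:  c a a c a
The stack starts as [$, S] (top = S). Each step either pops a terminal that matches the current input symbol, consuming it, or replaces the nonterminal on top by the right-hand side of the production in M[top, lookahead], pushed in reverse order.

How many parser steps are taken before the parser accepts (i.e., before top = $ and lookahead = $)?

9

step 1: stack=$ S  input=c a a c a $  — expand S ::= J a
step 2: stack=$ a J  input=c a a c a $  — expand J ::= G c F
step 3: stack=$ a F c G  input=c a a c a $  — expand G ::= λ
step 4: stack=$ a F c  input=c a a c a $  — match c
step 5: stack=$ a F  input=a a c a $  — expand F ::= a a c
step 6: stack=$ a c a a  input=a a c a $  — match a
step 7: stack=$ a c a  input=a c a $  — match a
step 8: stack=$ a c  input=c a $  — match c
step 9: stack=$ a  input=a $  — match a
Accept reached after 9 steps.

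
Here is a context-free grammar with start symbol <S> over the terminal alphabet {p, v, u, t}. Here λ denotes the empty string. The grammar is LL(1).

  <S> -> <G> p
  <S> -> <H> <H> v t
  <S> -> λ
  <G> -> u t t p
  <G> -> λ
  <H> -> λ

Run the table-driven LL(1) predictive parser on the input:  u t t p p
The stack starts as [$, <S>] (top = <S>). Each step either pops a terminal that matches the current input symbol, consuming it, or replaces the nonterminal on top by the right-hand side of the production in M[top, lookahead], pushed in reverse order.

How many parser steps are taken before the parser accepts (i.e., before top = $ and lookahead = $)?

     Stack        Input        Action
  1  $ <S>        u t t p p $  expand <S> -> <G> p
  2  $ p <G>      u t t p p $  expand <G> -> u t t p
  3  $ p p t t u  u t t p p $  match u
  4  $ p p t t    t t p p $    match t
  5  $ p p t      t p p $      match t
  6  $ p p        p p $        match p
  7  $ p          p $          match p
Accept reached after 7 steps.

7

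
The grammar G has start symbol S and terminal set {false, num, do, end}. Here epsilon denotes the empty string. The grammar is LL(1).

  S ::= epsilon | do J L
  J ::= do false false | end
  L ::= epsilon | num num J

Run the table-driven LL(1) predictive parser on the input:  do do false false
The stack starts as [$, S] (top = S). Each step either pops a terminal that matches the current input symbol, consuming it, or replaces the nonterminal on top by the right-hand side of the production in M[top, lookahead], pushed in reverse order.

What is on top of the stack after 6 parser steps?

L

step 1: stack=$ S  input=do do false false $  — expand S ::= do J L
step 2: stack=$ L J do  input=do do false false $  — match do
step 3: stack=$ L J  input=do false false $  — expand J ::= do false false
step 4: stack=$ L false false do  input=do false false $  — match do
step 5: stack=$ L false false  input=false false $  — match false
step 6: stack=$ L false  input=false $  — match false
Stack after step 6: $ L (top = L).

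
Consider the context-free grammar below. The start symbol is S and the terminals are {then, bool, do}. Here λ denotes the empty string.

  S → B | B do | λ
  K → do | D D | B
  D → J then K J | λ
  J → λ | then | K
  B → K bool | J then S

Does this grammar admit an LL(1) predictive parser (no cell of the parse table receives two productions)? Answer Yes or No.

FIRST(S) = {λ, bool, do, then}
FIRST(K) = {λ, bool, do, then}
FIRST(D) = {λ, bool, do, then}
FIRST(J) = {λ, bool, do, then}
FIRST(B) = {bool, do, then}
FOLLOW(S) = {$, bool, do, then}
FOLLOW(K) = {bool, do, then}
FOLLOW(D) = {bool, do, then}
FOLLOW(J) = {bool, do, then}
FOLLOW(B) = {$, bool, do, then}
Cell M[B, bool] receives both B → K bool and B → J then S — the grammar is not LL(1).

No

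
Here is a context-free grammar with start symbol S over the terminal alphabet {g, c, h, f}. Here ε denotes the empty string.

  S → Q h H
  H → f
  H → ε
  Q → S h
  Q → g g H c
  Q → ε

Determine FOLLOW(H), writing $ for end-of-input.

{$, c, h}

FIRST(H): from H→f we get {f}; from H→ε we get {ε}. So FIRST(H) = {ε, f}.
FIRST(S): from S→Q h H we get {g, h}. So FIRST(S) = {g, h}.
FIRST(Q): from Q→S h we get {g, h}; from Q→g g H c we get {g}; from Q→ε we get {ε}. So FIRST(Q) = {ε, g, h}.
FOLLOW(S) includes $ since S is the start symbol.
FOLLOW(S): in Q→S h, S is followed by h with FIRST {h}. Thus FOLLOW(S) = {$, h}.
FOLLOW(H): in S→Q h H, the suffix after H is empty, so FOLLOW(H) ⊇ FOLLOW(S) = {$, h}; in Q→g g H c, H is followed by c with FIRST {c}. Thus FOLLOW(H) = {$, c, h}.
FOLLOW(Q): in S→Q h H, Q is followed by h H with FIRST {h}. Thus FOLLOW(Q) = {h}.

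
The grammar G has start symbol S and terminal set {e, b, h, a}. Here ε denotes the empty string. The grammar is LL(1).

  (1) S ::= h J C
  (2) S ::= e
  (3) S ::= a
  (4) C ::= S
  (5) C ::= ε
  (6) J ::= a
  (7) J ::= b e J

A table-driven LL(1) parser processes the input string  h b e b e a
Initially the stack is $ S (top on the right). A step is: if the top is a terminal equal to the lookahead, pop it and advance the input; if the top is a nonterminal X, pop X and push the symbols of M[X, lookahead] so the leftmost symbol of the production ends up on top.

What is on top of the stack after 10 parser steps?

step 1: stack=$ S  input=h b e b e a $  — expand S ::= h J C
step 2: stack=$ C J h  input=h b e b e a $  — match h
step 3: stack=$ C J  input=b e b e a $  — expand J ::= b e J
step 4: stack=$ C J e b  input=b e b e a $  — match b
step 5: stack=$ C J e  input=e b e a $  — match e
step 6: stack=$ C J  input=b e a $  — expand J ::= b e J
step 7: stack=$ C J e b  input=b e a $  — match b
step 8: stack=$ C J e  input=e a $  — match e
step 9: stack=$ C J  input=a $  — expand J ::= a
step 10: stack=$ C a  input=a $  — match a
Stack after step 10: $ C (top = C).

C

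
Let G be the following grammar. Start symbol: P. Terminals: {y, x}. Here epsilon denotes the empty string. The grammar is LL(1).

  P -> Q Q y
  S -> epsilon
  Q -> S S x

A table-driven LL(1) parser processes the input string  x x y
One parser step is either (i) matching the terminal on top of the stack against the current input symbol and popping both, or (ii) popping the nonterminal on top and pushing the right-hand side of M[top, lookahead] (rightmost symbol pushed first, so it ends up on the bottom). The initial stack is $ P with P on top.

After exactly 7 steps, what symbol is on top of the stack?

S

step 1: stack=$ P  input=x x y $  — expand P -> Q Q y
step 2: stack=$ y Q Q  input=x x y $  — expand Q -> S S x
step 3: stack=$ y Q x S S  input=x x y $  — expand S -> epsilon
step 4: stack=$ y Q x S  input=x x y $  — expand S -> epsilon
step 5: stack=$ y Q x  input=x x y $  — match x
step 6: stack=$ y Q  input=x y $  — expand Q -> S S x
step 7: stack=$ y x S S  input=x y $  — expand S -> epsilon
Stack after step 7: $ y x S (top = S).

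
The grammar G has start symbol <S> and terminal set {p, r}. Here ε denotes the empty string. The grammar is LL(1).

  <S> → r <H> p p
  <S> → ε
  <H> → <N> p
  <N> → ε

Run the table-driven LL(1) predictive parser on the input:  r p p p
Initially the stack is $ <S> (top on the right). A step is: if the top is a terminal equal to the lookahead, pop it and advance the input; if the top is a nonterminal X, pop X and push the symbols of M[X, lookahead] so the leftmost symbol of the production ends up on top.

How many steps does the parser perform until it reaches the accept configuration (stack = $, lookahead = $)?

7

     Stack        Input      Action
  1  $ <S>        r p p p $  expand <S> → r <H> p p
  2  $ p p <H> r  r p p p $  match r
  3  $ p p <H>    p p p $    expand <H> → <N> p
  4  $ p p p <N>  p p p $    expand <N> → ε
  5  $ p p p      p p p $    match p
  6  $ p p        p p $      match p
  7  $ p          p $        match p
Accept reached after 7 steps.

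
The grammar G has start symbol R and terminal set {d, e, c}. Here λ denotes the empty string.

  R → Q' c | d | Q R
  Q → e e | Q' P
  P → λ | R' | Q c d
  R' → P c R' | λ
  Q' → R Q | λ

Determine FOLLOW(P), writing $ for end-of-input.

{c, d, e}

FIRST(R): from R→Q' c we get {c, d, e}; from R→d we get {d}; from R→Q R we get {c, d, e}. So FIRST(R) = {c, d, e}.
FIRST(Q'): from Q'→R Q we get {c, d, e}; from Q'→λ we get {λ}. So FIRST(Q') = {λ, c, d, e}.
FIRST(Q): from Q→e e we get {e}; from Q→Q' P we get {λ, c, d, e}. So FIRST(Q) = {λ, c, d, e}.
FIRST(P): from P→λ we get {λ}; from P→R' we get {λ, c, d, e}; from P→Q c d we get {c, d, e}. So FIRST(P) = {λ, c, d, e}.
FIRST(R'): from R'→P c R' we get {c, d, e}; from R'→λ we get {λ}. So FIRST(R') = {λ, c, d, e}.
FOLLOW(R) includes $ since R is the start symbol.
FOLLOW(R): in R→Q R, the suffix after R is empty (adds nothing new); in Q'→R Q, R is followed by Q with FIRST {λ, c, d, e}; in Q'→R Q, the suffix after R is nullable, so FOLLOW(R) ⊇ FOLLOW(Q') = {c, d, e}. Thus FOLLOW(R) = {$, c, d, e}.
FOLLOW(Q): in R→Q R, Q is followed by R with FIRST {c, d, e}; in P→Q c d, Q is followed by c d with FIRST {c}; in Q'→R Q, the suffix after Q is empty, so FOLLOW(Q) ⊇ FOLLOW(Q') = {c, d, e}. Thus FOLLOW(Q) = {c, d, e}.
FOLLOW(P): in Q→Q' P, the suffix after P is empty, so FOLLOW(P) ⊇ FOLLOW(Q) = {c, d, e}; in R'→P c R', P is followed by c R' with FIRST {c}. Thus FOLLOW(P) = {c, d, e}.
FOLLOW(R'): in P→R', the suffix after R' is empty, so FOLLOW(R') ⊇ FOLLOW(P) = {c, d, e}; in R'→P c R', the suffix after R' is empty (adds nothing new). Thus FOLLOW(R') = {c, d, e}.
FOLLOW(Q'): in R→Q' c, Q' is followed by c with FIRST {c}; in Q→Q' P, Q' is followed by P with FIRST {λ, c, d, e}; in Q→Q' P, the suffix after Q' is nullable, so FOLLOW(Q') ⊇ FOLLOW(Q) = {c, d, e}. Thus FOLLOW(Q') = {c, d, e}.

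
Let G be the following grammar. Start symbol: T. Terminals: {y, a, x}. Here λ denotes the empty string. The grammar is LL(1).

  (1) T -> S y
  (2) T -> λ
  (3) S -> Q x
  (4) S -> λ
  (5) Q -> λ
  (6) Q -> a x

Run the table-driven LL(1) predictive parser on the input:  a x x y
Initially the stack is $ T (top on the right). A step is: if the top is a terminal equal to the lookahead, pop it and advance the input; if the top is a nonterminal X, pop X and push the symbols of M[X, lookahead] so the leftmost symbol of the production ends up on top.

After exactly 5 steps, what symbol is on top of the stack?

x

step 1: stack=$ T  input=a x x y $  — expand T -> S y
step 2: stack=$ y S  input=a x x y $  — expand S -> Q x
step 3: stack=$ y x Q  input=a x x y $  — expand Q -> a x
step 4: stack=$ y x x a  input=a x x y $  — match a
step 5: stack=$ y x x  input=x x y $  — match x
Stack after step 5: $ y x (top = x).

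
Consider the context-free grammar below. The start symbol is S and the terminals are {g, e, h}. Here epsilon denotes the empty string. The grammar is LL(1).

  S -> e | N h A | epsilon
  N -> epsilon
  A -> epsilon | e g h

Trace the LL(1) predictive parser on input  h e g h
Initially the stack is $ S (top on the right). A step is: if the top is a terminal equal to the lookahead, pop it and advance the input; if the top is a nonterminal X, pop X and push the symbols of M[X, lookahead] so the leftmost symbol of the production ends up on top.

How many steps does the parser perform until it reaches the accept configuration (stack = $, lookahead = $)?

     Stack    Input      Action
  1  $ S      h e g h $  expand S -> N h A
  2  $ A h N  h e g h $  expand N -> epsilon
  3  $ A h    h e g h $  match h
  4  $ A      e g h $    expand A -> e g h
  5  $ h g e  e g h $    match e
  6  $ h g    g h $      match g
  7  $ h      h $        match h
Accept reached after 7 steps.

7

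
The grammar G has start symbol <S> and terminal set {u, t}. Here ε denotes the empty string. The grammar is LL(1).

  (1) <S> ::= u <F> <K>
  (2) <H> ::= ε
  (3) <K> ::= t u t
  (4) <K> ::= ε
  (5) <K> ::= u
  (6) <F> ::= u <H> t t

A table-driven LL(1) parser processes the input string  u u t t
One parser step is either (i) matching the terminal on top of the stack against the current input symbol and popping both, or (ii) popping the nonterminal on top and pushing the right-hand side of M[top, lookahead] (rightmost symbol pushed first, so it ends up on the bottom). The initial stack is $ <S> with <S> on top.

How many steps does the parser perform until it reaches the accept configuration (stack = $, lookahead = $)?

     Stack            Input      Action
  1  $ <S>            u u t t $  expand <S> ::= u <F> <K>
  2  $ <K> <F> u      u u t t $  match u
  3  $ <K> <F>        u t t $    expand <F> ::= u <H> t t
  4  $ <K> t t <H> u  u t t $    match u
  5  $ <K> t t <H>    t t $      expand <H> ::= ε
  6  $ <K> t t        t t $      match t
  7  $ <K> t          t $        match t
  8  $ <K>            $          expand <K> ::= ε
Accept reached after 8 steps.

8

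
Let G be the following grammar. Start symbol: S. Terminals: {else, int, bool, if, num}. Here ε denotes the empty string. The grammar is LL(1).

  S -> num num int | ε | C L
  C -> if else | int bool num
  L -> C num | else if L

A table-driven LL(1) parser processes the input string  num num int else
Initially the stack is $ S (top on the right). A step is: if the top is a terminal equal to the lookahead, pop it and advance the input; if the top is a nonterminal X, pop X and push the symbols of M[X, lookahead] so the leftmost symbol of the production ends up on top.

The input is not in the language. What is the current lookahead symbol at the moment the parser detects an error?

step 1: stack=$ S  input=num num int else $  — expand S -> num num int
step 2: stack=$ int num num  input=num num int else $  — match num
step 3: stack=$ int num  input=num int else $  — match num
step 4: stack=$ int  input=int else $  — match int
step 5: stack=$  input=else $  — error: stack empty but input remains

else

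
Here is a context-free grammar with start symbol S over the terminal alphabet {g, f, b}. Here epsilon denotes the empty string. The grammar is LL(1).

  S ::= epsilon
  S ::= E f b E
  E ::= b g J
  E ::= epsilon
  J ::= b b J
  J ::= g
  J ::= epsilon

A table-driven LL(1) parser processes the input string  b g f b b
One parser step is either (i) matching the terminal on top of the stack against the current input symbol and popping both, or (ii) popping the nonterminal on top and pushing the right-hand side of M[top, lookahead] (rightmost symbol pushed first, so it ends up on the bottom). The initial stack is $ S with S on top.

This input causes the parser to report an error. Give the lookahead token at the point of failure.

step 1: stack=$ S  input=b g f b b $  — expand S ::= E f b E
step 2: stack=$ E b f E  input=b g f b b $  — expand E ::= b g J
step 3: stack=$ E b f J g b  input=b g f b b $  — match b
step 4: stack=$ E b f J g  input=g f b b $  — match g
step 5: stack=$ E b f J  input=f b b $  — expand J ::= epsilon
step 6: stack=$ E b f  input=f b b $  — match f
step 7: stack=$ E b  input=b b $  — match b
step 8: stack=$ E  input=b $  — expand E ::= b g J
step 9: stack=$ J g b  input=b $  — match b
step 10: stack=$ J g  input=$  — error: top is terminal g but lookahead is $

$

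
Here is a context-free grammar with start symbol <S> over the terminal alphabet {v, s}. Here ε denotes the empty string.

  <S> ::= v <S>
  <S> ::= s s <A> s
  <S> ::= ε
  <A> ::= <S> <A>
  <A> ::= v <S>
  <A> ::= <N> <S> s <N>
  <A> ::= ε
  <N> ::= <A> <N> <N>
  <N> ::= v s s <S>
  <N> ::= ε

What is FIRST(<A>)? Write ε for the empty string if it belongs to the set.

FIRST(<S>) = {ε, s, v}
FIRST(<A>) = {ε, s, v}  (via <S> <A>, <N> <S> s <N>)
FIRST(<N>) = {ε, s, v}  (via <A> <N> <N>)

{ε, s, v}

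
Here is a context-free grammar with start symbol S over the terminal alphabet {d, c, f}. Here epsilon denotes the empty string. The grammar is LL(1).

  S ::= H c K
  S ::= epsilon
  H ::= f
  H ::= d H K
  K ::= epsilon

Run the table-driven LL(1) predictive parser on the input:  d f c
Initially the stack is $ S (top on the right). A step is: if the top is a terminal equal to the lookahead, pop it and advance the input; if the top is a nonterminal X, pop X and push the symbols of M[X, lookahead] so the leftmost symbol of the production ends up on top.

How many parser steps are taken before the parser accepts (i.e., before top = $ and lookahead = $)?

8

step 1: stack=$ S  input=d f c $  — expand S ::= H c K
step 2: stack=$ K c H  input=d f c $  — expand H ::= d H K
step 3: stack=$ K c K H d  input=d f c $  — match d
step 4: stack=$ K c K H  input=f c $  — expand H ::= f
step 5: stack=$ K c K f  input=f c $  — match f
step 6: stack=$ K c K  input=c $  — expand K ::= epsilon
step 7: stack=$ K c  input=c $  — match c
step 8: stack=$ K  input=$  — expand K ::= epsilon
Accept reached after 8 steps.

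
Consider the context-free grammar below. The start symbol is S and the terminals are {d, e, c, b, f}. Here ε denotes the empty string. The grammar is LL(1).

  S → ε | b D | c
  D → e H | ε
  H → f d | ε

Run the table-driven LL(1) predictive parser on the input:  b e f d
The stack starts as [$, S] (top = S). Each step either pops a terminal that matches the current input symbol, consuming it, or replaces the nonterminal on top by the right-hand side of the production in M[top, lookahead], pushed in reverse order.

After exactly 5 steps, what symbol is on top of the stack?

f

step 1: stack=$ S  input=b e f d $  — expand S → b D
step 2: stack=$ D b  input=b e f d $  — match b
step 3: stack=$ D  input=e f d $  — expand D → e H
step 4: stack=$ H e  input=e f d $  — match e
step 5: stack=$ H  input=f d $  — expand H → f d
Stack after step 5: $ d f (top = f).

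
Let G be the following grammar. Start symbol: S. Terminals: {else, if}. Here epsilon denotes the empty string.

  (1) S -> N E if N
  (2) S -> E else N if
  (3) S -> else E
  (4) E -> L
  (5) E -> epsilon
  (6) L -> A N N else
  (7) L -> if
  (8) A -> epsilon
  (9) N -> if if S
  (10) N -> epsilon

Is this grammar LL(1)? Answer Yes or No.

No

FIRST(S) = {else, if}
FIRST(E) = {epsilon, else, if}
FIRST(L) = {else, if}
FIRST(A) = {epsilon}
FIRST(N) = {epsilon, if}
FOLLOW(S) = {$, else, if}
FOLLOW(E) = {$, else, if}
FOLLOW(L) = {$, else, if}
FOLLOW(A) = {else, if}
FOLLOW(N) = {$, else, if}
Cell M[E, else] receives both E -> L and E -> epsilon — the grammar is not LL(1).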